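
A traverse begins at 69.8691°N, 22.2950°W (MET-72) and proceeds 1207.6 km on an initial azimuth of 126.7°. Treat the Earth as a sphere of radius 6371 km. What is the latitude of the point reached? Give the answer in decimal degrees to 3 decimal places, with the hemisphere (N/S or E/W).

δ = d/R = 1207.6/6371 = 0.189546 rad
φ₂ = arcsin(sin φ₁ cos δ + cos φ₁ sin δ cos θ)
   = arcsin(0.93891·0.98209 + 0.34417·0.18841·-0.59763) = 62.04786°
λ₂ = λ₁ + atan2(sin θ sin δ cos φ₁, cos δ − sin φ₁ sin φ₂) = -3.49391°

62.048°N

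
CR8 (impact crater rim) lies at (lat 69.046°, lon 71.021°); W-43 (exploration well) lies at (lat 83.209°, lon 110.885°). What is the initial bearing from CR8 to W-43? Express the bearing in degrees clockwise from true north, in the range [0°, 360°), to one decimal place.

15.7°

Δλ = 39.8640°
y = sin Δλ · cos φ₂ = 0.075793
x = cos φ₁ sin φ₂ − sin φ₁ cos φ₂ cos Δλ = 0.270348
θ = atan2(y, x) = 15.6610° → 15.6610° (mod 360°)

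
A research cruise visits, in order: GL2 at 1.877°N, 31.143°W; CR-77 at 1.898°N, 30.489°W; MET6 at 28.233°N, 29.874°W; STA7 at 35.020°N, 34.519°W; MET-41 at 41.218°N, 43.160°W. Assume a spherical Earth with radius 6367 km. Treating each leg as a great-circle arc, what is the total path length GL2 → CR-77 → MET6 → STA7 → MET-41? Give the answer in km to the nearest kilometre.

GL2→CR-77: c = 0.011414 rad, d = 72.67 km
CR-77→MET6: c = 0.459747 rad, d = 2927.21 km
MET6→STA7: c = 0.137056 rad, d = 872.63 km
STA7→MET-41: c = 0.160407 rad, d = 1021.31 km
Total = 72.67 + 2927.21 + 872.63 + 1021.31 = 4893.83 km

4894 km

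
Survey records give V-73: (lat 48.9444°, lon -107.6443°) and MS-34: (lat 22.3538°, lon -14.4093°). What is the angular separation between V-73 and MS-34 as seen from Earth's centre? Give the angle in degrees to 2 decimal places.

75.37°

Δφ = -26.5906°,  Δλ = 93.2350°
a = sin²(Δφ/2) + cos φ₁ cos φ₂ sin²(Δλ/2) = 0.373743
c = 2·arcsin(√a) = 1.315519 rad = 75.3737°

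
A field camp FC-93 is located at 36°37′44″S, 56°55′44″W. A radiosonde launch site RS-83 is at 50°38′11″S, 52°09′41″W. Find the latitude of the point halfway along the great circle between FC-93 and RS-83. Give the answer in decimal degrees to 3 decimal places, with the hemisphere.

43.657°S

FC-93: φ = -36.62889°, λ = -56.92889°
RS-83: φ = -50.63639°, λ = -52.16139°
Bx = cos φ₂ cos Δλ = 0.632045,  By = cos φ₂ sin Δλ = 0.052713
φₘ = atan2(sin φ₁ + sin φ₂, √((cos φ₁ + Bx)² + By²)) = -43.65707°
λₘ = λ₁ + atan2(By, cos φ₁ + Bx) = -54.82449°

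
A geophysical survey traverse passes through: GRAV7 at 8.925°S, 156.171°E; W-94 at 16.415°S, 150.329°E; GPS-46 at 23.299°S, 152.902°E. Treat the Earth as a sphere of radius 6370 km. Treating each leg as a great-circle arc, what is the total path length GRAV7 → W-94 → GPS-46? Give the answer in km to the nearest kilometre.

GRAV7→W-94: c = 0.164221 rad, d = 1046.09 km
W-94→GPS-46: c = 0.127344 rad, d = 811.18 km
Total = 1046.09 + 811.18 = 1857.27 km

1857 km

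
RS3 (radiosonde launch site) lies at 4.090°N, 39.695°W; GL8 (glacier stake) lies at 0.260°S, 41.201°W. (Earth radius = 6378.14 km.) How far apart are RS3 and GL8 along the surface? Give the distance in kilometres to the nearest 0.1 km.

Δφ = -4.3500°,  Δλ = -1.5060°
a = sin²(Δφ/2) + cos φ₁ cos φ₂ sin²(Δλ/2) = 0.001613
c = 2·arcsin(√a) = 0.080336 rad = 4.6029°
d = R·c = 6378.14 × 0.080336 = 512.4 km

512.4 km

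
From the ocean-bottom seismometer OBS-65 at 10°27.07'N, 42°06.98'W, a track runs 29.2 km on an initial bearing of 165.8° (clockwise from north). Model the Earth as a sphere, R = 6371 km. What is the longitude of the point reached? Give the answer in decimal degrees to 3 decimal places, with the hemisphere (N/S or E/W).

42.051°W

OBS-65: φ = +10.45117°, λ = -42.11633°
δ = d/R = 29.2/6371 = 0.004583 rad
φ₂ = arcsin(sin φ₁ cos δ + cos φ₁ sin δ cos θ)
   = arcsin(0.18140·0.99999 + 0.98341·0.00458·-0.96945) = 10.19658°
λ₂ = λ₁ + atan2(sin θ sin δ cos φ₁, cos δ − sin φ₁ sin φ₂) = -42.05088°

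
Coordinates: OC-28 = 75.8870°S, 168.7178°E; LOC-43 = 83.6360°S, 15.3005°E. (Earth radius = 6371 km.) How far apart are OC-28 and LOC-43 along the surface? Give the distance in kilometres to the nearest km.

2224 km

Δφ = -7.7490°,  Δλ = -153.4173°
a = sin²(Δφ/2) + cos φ₁ cos φ₂ sin²(Δλ/2) = 0.030165
c = 2·arcsin(√a) = 0.349133 rad = 20.0038°
d = R·c = 6371 × 0.349133 = 2224.3 km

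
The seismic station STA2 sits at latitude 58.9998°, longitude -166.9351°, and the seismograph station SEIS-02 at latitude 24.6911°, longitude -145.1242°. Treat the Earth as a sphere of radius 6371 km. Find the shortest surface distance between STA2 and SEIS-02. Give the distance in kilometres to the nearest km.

4179 km

Δφ = -34.3087°,  Δλ = 21.8109°
a = sin²(Δφ/2) + cos φ₁ cos φ₂ sin²(Δλ/2) = 0.103743
c = 2·arcsin(√a) = 0.655875 rad = 37.5789°
d = R·c = 6371 × 0.655875 = 4178.6 km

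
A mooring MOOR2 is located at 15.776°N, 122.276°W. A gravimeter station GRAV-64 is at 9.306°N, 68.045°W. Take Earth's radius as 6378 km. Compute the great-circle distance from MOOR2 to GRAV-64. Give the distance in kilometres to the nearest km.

Δφ = -6.4700°,  Δλ = 54.2310°
a = sin²(Δφ/2) + cos φ₁ cos φ₂ sin²(Δλ/2) = 0.200469
c = 2·arcsin(√a) = 0.928467 rad = 53.1972°
d = R·c = 6378 × 0.928467 = 5921.8 km

5922 km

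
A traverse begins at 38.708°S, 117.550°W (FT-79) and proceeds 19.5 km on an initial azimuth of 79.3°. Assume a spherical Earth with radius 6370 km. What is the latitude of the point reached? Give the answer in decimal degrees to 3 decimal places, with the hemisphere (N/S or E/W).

δ = d/R = 19.5/6370 = 0.003061 rad
φ₂ = arcsin(sin φ₁ cos δ + cos φ₁ sin δ cos θ)
   = arcsin(-0.62535·1.00000 + 0.78034·0.00306·0.18567) = -38.67523°
λ₂ = λ₁ + atan2(sin θ sin δ cos φ₁, cos δ − sin φ₁ sin φ₂) = -117.32924°

38.675°S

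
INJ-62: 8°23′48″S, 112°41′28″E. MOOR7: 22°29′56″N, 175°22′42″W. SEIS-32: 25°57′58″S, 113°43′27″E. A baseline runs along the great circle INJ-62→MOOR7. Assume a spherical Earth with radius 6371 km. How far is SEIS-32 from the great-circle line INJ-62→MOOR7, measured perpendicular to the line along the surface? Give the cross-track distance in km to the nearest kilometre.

INJ-62: φ = -8.39667°, λ = +112.69111°
MOOR7: φ = +22.49889°, λ = -175.37833°
SEIS-32: φ = -25.96611°, λ = +113.72417°
δ₁₃ = central angle INJ-62→SEIS-32 = 0.307123 rad  (haversine)
θ₁₃ = bearing INJ-62→SEIS-32 = 176.927°,  θ₁₂ = bearing INJ-62→MOOR7 = 64.422°
dₓₜ = R·arcsin(sin δ₁₃ · sin(θ₁₃ − θ₁₂)) = 6371·arcsin(0.30232·sin(112.505°)) = 1803.379 km
|dₓₜ| = 1803.379 km

1803 km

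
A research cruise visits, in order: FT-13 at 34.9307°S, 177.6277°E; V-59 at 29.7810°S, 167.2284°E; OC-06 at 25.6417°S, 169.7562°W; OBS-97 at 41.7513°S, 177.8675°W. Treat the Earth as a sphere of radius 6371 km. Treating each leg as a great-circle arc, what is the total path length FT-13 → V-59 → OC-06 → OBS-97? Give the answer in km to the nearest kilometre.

FT-13→V-59: c = 0.177574 rad, d = 1131.32 km
V-59→OC-06: c = 0.362233 rad, d = 2307.78 km
OC-06→OBS-97: c = 0.304476 rad, d = 1939.82 km
Total = 1131.32 + 2307.78 + 1939.82 = 5378.92 km

5379 km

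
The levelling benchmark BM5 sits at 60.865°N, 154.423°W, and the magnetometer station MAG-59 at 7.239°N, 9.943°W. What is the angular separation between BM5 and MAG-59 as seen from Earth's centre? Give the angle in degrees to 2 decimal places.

106.44°

Δφ = -53.6260°,  Δλ = 144.4800°
a = sin²(Δφ/2) + cos φ₁ cos φ₂ sin²(Δλ/2) = 0.641523
c = 2·arcsin(√a) = 1.857764 rad = 106.4420°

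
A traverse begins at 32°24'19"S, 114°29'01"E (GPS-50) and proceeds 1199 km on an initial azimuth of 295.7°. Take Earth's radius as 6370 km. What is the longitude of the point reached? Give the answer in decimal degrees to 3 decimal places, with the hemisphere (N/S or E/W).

103.551°E

GPS-50: φ = -32.40528°, λ = +114.48361°
δ = d/R = 1199/6370 = 0.188226 rad
φ₂ = arcsin(sin φ₁ cos δ + cos φ₁ sin δ cos θ)
   = arcsin(-0.53590·0.98234 + 0.84428·0.18712·0.43366) = -27.25364°
λ₂ = λ₁ + atan2(sin θ sin δ cos φ₁, cos δ − sin φ₁ sin φ₂) = 103.55060°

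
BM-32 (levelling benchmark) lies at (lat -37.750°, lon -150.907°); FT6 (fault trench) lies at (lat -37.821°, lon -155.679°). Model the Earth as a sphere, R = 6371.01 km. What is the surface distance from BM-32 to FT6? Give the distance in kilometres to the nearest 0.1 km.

419.4 km

Δφ = -0.0710°,  Δλ = -4.7720°
a = sin²(Δφ/2) + cos φ₁ cos φ₂ sin²(Δλ/2) = 0.001083
c = 2·arcsin(√a) = 0.065827 rad = 3.7716°
d = R·c = 6371.01 × 0.065827 = 419.4 km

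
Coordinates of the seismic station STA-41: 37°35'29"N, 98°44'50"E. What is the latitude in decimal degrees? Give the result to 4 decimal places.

37.5914°N

37° + 35′/60 + 29″/3600 = 37 + 0.58333 + 0.00806 = 37.5914°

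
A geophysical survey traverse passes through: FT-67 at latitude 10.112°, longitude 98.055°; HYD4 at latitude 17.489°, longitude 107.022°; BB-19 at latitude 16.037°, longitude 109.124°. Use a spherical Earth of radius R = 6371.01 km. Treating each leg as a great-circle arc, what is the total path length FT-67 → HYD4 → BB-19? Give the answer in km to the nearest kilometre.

FT-67→HYD4: c = 0.199089 rad, d = 1268.40 km
HYD4→BB-19: c = 0.043314 rad, d = 275.95 km
Total = 1268.40 + 275.95 = 1544.35 km

1544 km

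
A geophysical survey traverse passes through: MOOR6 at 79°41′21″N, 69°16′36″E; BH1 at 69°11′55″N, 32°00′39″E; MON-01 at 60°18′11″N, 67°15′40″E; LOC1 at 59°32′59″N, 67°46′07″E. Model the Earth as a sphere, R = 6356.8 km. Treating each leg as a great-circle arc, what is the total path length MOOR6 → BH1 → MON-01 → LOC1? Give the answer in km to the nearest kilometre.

3540 km

MOOR6: φ = +79.68917°, λ = +69.27667°
BH1: φ = +69.19861°, λ = +32.01083°
MON-01: φ = +60.30306°, λ = +67.26111°
LOC1: φ = +59.54972°, λ = +67.76861°
MOOR6→BH1: c = 0.244298 rad, d = 1552.95 km
BH1→MON-01: c = 0.298726 rad, d = 1898.94 km
MON-01→LOC1: c = 0.013877 rad, d = 88.21 km
Total = 1552.95 + 1898.94 + 88.21 = 3540.11 km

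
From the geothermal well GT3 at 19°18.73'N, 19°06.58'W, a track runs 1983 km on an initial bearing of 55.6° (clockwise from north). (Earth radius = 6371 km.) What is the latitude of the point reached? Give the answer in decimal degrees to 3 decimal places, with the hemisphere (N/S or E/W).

28.562°N

GT3: φ = +19.31217°, λ = -19.10967°
δ = d/R = 1983/6371 = 0.311254 rad
φ₂ = arcsin(sin φ₁ cos δ + cos φ₁ sin δ cos θ)
   = arcsin(0.33071·0.95195 + 0.94373·0.30625·0.56497) = 28.56209°
λ₂ = λ₁ + atan2(sin θ sin δ cos φ₁, cos δ − sin φ₁ sin φ₂) = -2.38892°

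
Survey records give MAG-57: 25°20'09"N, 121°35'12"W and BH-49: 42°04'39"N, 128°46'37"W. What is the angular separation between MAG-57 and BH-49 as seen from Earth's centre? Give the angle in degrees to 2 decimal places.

MAG-57: φ = +25.33583°, λ = -121.58667°
BH-49: φ = +42.07750°, λ = -128.77694°
Δφ = 16.7417°,  Δλ = -7.1903°
a = sin²(Δφ/2) + cos φ₁ cos φ₂ sin²(Δλ/2) = 0.023831
c = 2·arcsin(√a) = 0.309986 rad = 17.7609°

17.76°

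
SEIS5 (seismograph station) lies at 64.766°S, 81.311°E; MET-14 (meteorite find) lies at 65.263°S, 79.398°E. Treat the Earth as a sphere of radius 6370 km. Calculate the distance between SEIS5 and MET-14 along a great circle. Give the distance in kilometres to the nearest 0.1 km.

Δφ = -0.4970°,  Δλ = -1.9130°
a = sin²(Δφ/2) + cos φ₁ cos φ₂ sin²(Δλ/2) = 0.000069
c = 2·arcsin(√a) = 0.016556 rad = 0.9486°
d = R·c = 6370 × 0.016556 = 105.5 km

105.5 km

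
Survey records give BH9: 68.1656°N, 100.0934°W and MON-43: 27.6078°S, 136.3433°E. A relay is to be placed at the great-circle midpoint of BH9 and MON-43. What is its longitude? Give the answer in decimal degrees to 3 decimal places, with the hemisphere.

160.828°E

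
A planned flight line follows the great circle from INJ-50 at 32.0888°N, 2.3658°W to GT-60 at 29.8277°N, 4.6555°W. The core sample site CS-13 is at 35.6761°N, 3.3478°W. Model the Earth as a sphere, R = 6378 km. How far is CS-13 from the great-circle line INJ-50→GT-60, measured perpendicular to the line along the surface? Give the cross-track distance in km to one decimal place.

331.6 km

δ₁₃ = central angle INJ-50→CS-13 = 0.064205 rad  (haversine)
θ₁₃ = bearing INJ-50→CS-13 = 347.468°,  θ₁₂ = bearing INJ-50→GT-60 = 221.565°
dₓₜ = R·arcsin(sin δ₁₃ · sin(θ₁₃ − θ₁₂)) = 6378·arcsin(0.06416·sin(125.903°)) = 331.624 km
|dₓₜ| = 331.624 km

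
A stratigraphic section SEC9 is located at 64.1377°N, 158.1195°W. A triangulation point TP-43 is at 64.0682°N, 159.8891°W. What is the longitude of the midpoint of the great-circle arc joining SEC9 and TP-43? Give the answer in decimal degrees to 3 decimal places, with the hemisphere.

159.005°W

Bx = cos φ₂ cos Δλ = 0.437092,  By = cos φ₂ sin Δλ = -0.013504
φₘ = atan2(sin φ₁ + sin φ₂, √((cos φ₁ + Bx)² + By²)) = 64.10563°
λₘ = λ₁ + atan2(By, cos φ₁ + Bx) = -159.00541°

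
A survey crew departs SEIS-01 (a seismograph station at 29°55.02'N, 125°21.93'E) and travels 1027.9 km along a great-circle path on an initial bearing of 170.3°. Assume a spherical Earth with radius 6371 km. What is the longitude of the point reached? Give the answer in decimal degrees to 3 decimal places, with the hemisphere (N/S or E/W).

127.025°E

SEIS-01: φ = +29.91700°, λ = +125.36550°
δ = d/R = 1027.9/6371 = 0.161340 rad
φ₂ = arcsin(sin φ₁ cos δ + cos φ₁ sin δ cos θ)
   = arcsin(0.49874·0.98701 + 0.86675·0.16064·-0.98570) = 20.79482°
λ₂ = λ₁ + atan2(sin θ sin δ cos φ₁, cos δ − sin φ₁ sin φ₂) = 127.02458°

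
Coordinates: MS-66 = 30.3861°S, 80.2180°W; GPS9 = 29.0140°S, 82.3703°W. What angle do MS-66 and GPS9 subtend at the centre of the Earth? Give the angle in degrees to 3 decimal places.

2.319°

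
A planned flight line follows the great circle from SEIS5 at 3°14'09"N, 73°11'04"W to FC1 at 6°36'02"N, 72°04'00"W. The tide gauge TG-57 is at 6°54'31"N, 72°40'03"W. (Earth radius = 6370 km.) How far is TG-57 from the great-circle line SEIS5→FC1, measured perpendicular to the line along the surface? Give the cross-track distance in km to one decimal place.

73.7 km

SEIS5: φ = +3.23583°, λ = -73.18444°
FC1: φ = +6.60056°, λ = -72.06667°
TG-57: φ = +6.90861°, λ = -72.66750°
δ₁₃ = central angle SEIS5→TG-57 = 0.064729 rad  (haversine)
θ₁₃ = bearing SEIS5→TG-57 = 7.959°,  θ₁₂ = bearing SEIS5→FC1 = 18.269°
dₓₜ = R·arcsin(sin δ₁₃ · sin(θ₁₃ − θ₁₂)) = 6370·arcsin(0.06468·sin(-10.309°)) = -73.740 km
|dₓₜ| = 73.740 km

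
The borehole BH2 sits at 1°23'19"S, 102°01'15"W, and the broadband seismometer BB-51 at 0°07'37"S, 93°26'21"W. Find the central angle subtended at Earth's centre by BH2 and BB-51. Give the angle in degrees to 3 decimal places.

8.673°

BH2: φ = -1.38861°, λ = -102.02083°
BB-51: φ = -0.12694°, λ = -93.43917°
Δφ = 1.2617°,  Δλ = 8.5817°
a = sin²(Δφ/2) + cos φ₁ cos φ₂ sin²(Δλ/2) = 0.005717
c = 2·arcsin(√a) = 0.151372 rad = 8.6730°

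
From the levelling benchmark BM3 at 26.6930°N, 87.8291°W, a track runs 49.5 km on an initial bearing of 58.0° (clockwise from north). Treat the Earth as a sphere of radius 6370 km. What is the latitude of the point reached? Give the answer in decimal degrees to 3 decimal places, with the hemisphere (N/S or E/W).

26.928°N

δ = d/R = 49.5/6370 = 0.007771 rad
φ₂ = arcsin(sin φ₁ cos δ + cos φ₁ sin δ cos θ)
   = arcsin(0.44921·0.99997 + 0.89343·0.00777·0.52992) = 26.92831°
λ₂ = λ₁ + atan2(sin θ sin δ cos φ₁, cos δ − sin φ₁ sin φ₂) = -87.40560°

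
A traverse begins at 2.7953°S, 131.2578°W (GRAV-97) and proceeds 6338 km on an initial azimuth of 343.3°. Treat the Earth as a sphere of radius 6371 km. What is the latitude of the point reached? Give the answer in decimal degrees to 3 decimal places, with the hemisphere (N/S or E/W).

δ = d/R = 6338/6371 = 0.994820 rad
φ₂ = arcsin(sin φ₁ cos δ + cos φ₁ sin δ cos θ)
   = arcsin(-0.04877·0.54465 + 0.99881·0.83866·0.95782) = 50.87499°
λ₂ = λ₁ + atan2(sin θ sin δ cos φ₁, cos δ − sin φ₁ sin φ₂) = -153.71057°

50.875°N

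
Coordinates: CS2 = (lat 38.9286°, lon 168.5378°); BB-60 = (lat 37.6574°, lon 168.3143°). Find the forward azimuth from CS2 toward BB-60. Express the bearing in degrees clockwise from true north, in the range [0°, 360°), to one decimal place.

187.9°

Δλ = -0.2235°
y = sin Δλ · cos φ₂ = -0.003088
x = cos φ₁ sin φ₂ − sin φ₁ cos φ₂ cos Δλ = -0.022181
θ = atan2(y, x) = -172.0739° → 187.9261° (mod 360°)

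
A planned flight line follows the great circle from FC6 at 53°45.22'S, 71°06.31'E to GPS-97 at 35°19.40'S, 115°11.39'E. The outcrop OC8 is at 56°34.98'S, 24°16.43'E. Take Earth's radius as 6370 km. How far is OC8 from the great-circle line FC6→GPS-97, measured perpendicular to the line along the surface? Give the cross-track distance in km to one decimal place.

FC6: φ = -53.75367°, λ = +71.10517°
GPS-97: φ = -35.32333°, λ = +115.18983°
OC8: φ = -56.58300°, λ = +24.27383°
δ₁₃ = central angle FC6→OC8 = 0.460270 rad  (haversine)
θ₁₃ = bearing FC6→OC8 = 244.726°,  θ₁₂ = bearing FC6→GPS-97 = 77.024°
dₓₜ = R·arcsin(sin δ₁₃ · sin(θ₁₃ − θ₁₂)) = 6370·arcsin(0.44419·sin(167.702°)) = 603.593 km
|dₓₜ| = 603.593 km

603.6 km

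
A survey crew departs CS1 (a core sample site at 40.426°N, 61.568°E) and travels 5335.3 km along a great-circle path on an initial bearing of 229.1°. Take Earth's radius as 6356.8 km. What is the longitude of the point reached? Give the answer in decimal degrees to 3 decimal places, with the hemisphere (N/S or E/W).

27.264°E

δ = d/R = 5335.3/6356.8 = 0.839306 rad
φ₂ = arcsin(sin φ₁ cos δ + cos φ₁ sin δ cos θ)
   = arcsin(0.64847·0.66798 + 0.76124·0.74418·-0.65474) = 3.56893°
λ₂ = λ₁ + atan2(sin θ sin δ cos φ₁, cos δ − sin φ₁ sin φ₂) = 27.26400°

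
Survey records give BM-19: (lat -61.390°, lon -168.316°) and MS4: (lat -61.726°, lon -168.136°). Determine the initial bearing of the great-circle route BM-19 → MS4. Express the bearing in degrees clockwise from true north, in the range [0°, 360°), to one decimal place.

165.8°

Δλ = 0.1800°
y = sin Δλ · cos φ₂ = 0.001488
x = cos φ₁ sin φ₂ − sin φ₁ cos φ₂ cos Δλ = -0.005866
θ = atan2(y, x) = 165.7658° → 165.7658° (mod 360°)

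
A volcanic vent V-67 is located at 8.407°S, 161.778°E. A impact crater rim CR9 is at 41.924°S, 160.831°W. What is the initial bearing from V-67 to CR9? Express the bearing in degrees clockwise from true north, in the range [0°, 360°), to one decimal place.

141.8°

Δλ = 37.3910°
y = sin Δλ · cos φ₂ = 0.451814
x = cos φ₁ sin φ₂ − sin φ₁ cos φ₂ cos Δλ = -0.574538
θ = atan2(y, x) = 141.8186° → 141.8186° (mod 360°)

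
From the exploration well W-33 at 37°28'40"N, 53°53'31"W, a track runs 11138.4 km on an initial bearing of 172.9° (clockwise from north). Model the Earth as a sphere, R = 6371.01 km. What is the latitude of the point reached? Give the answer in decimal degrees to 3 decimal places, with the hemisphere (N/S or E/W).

61.953°S

W-33: φ = +37.47778°, λ = -53.89194°
δ = d/R = 11138.4/6371.01 = 1.748294 rad
φ₂ = arcsin(sin φ₁ cos δ + cos φ₁ sin δ cos θ)
   = arcsin(0.60845·-0.17657 + 0.79359·0.98429·-0.99233) = -61.95326°
λ₂ = λ₁ + atan2(sin θ sin δ cos φ₁, cos δ − sin φ₁ sin φ₂) = -38.89637°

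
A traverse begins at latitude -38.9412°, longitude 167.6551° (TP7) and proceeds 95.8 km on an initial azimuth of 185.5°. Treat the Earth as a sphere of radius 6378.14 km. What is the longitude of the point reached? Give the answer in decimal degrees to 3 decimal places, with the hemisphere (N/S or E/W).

δ = d/R = 95.8/6378.14 = 0.015020 rad
φ₂ = arcsin(sin φ₁ cos δ + cos φ₁ sin δ cos θ)
   = arcsin(-0.62852·0.99989 + 0.77779·0.01502·-0.99540) = -39.79777°
λ₂ = λ₁ + atan2(sin θ sin δ cos φ₁, cos δ − sin φ₁ sin φ₂) = 167.54775°

167.548°E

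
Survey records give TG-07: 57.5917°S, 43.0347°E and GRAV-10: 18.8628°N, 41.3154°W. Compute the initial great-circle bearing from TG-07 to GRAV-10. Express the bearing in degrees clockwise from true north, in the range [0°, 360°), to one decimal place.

285.0°

Δλ = -84.3501°
y = sin Δλ · cos φ₂ = -0.941698
x = cos φ₁ sin φ₂ − sin φ₁ cos φ₂ cos Δλ = 0.251926
θ = atan2(y, x) = -75.0228° → 284.9772° (mod 360°)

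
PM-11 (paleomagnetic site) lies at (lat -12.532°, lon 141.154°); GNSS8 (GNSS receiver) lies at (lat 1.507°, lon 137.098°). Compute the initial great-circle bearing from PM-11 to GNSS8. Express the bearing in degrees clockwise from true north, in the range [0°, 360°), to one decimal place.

Δλ = -4.0560°
y = sin Δλ · cos φ₂ = -0.070707
x = cos φ₁ sin φ₂ − sin φ₁ cos φ₂ cos Δλ = 0.242039
θ = atan2(y, x) = -16.2847° → 343.7153° (mod 360°)

343.7°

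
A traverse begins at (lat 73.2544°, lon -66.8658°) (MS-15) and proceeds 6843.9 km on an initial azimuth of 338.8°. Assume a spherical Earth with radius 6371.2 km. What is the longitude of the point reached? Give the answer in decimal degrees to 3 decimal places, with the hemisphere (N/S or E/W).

δ = d/R = 6843.9/6371.2 = 1.074193 rad
φ₂ = arcsin(sin φ₁ cos δ + cos φ₁ sin δ cos θ)
   = arcsin(0.95759·0.47644 + 0.28812·0.87921·0.93232) = 43.82143°
λ₂ = λ₁ + atan2(sin θ sin δ cos φ₁, cos δ − sin φ₁ sin φ₂) = 139.28071°

139.281°E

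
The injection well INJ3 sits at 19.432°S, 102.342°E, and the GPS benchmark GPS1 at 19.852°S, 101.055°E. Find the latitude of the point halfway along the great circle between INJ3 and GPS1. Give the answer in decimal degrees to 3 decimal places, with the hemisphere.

Bx = cos φ₂ cos Δλ = 0.940336,  By = cos φ₂ sin Δλ = -0.021126
φₘ = atan2(sin φ₁ + sin φ₂, √((cos φ₁ + Bx)² + By²)) = -19.64314°
λₘ = λ₁ + atan2(By, cos φ₁ + Bx) = 101.69934°

19.643°S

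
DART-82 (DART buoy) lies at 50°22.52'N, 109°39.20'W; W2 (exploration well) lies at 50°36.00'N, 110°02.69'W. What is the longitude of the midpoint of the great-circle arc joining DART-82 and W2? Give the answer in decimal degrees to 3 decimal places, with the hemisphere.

109.849°W

DART-82: φ = +50.37533°, λ = -109.65333°
W2: φ = +50.60000°, λ = -110.04483°
Bx = cos φ₂ cos Δλ = 0.634716,  By = cos φ₂ sin Δλ = -0.004337
φₘ = atan2(sin φ₁ + sin φ₂, √((cos φ₁ + Bx)² + By²)) = 50.48783°
λₘ = λ₁ + atan2(By, cos φ₁ + Bx) = -109.84862°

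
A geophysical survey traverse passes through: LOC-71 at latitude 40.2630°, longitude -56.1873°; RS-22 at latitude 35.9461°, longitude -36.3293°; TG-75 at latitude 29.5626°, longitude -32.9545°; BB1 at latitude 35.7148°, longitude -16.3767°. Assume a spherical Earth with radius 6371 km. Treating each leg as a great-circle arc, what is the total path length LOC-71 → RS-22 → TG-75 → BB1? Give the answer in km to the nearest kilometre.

LOC-71→RS-22: c = 0.282259 rad, d = 1798.27 km
RS-22→TG-75: c = 0.121905 rad, d = 776.66 km
TG-75→BB1: c = 0.265792 rad, d = 1693.36 km
Total = 1798.27 + 776.66 + 1693.36 = 4268.29 km

4268 km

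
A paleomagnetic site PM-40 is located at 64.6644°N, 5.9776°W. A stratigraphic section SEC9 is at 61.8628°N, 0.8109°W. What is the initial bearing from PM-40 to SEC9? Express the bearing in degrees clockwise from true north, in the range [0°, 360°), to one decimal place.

Δλ = 5.1667°
y = sin Δλ · cos φ₂ = 0.042468
x = cos φ₁ sin φ₂ − sin φ₁ cos φ₂ cos Δλ = -0.047146
θ = atan2(y, x) = 137.9882° → 137.9882° (mod 360°)

138.0°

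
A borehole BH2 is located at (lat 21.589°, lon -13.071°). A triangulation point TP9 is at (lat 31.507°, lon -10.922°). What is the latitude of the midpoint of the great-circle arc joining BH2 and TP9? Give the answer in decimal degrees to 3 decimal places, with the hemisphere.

26.552°N

Bx = cos φ₂ cos Δλ = 0.851977,  By = cos φ₂ sin Δλ = 0.031970
φₘ = atan2(sin φ₁ + sin φ₂, √((cos φ₁ + Bx)² + By²)) = 26.55202°
λₘ = λ₁ + atan2(By, cos φ₁ + Bx) = -12.04309°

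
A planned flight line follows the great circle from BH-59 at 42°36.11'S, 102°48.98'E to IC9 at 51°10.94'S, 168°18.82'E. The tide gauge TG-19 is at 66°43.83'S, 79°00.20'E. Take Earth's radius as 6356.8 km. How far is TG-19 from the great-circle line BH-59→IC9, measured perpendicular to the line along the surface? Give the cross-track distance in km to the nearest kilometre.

2933 km

BH-59: φ = -42.60183°, λ = +102.81633°
IC9: φ = -51.18233°, λ = +168.31367°
TG-19: φ = -66.73050°, λ = +79.00333°
δ₁₃ = central angle BH-59→TG-19 = 0.478093 rad  (haversine)
θ₁₃ = bearing BH-59→TG-19 = 200.285°,  θ₁₂ = bearing BH-59→IC9 = 124.874°
dₓₜ = R·arcsin(sin δ₁₃ · sin(θ₁₃ − θ₁₂)) = 6356.8·arcsin(0.46009·sin(75.410°)) = 2933.372 km
|dₓₜ| = 2933.372 km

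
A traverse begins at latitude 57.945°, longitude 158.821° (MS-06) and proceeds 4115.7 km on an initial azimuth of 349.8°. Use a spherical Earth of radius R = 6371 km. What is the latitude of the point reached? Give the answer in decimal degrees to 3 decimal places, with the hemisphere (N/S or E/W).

δ = d/R = 4115.7/6371 = 0.646005 rad
φ₂ = arcsin(sin φ₁ cos δ + cos φ₁ sin δ cos θ)
   = arcsin(0.84754·0.79849 + 0.53073·0.60200·0.98420) = 82.39683°
λ₂ = λ₁ + atan2(sin θ sin δ cos φ₁, cos δ − sin φ₁ sin φ₂) = 32.50041°

82.397°N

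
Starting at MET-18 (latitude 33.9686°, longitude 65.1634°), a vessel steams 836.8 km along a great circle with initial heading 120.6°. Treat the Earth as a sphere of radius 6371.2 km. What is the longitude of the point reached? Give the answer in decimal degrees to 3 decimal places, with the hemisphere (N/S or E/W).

72.636°E

δ = d/R = 836.8/6371.2 = 0.131341 rad
φ₂ = arcsin(sin φ₁ cos δ + cos φ₁ sin δ cos θ)
   = arcsin(0.55874·0.99139 + 0.82934·0.13096·-0.50904) = 29.90987°
λ₂ = λ₁ + atan2(sin θ sin δ cos φ₁, cos δ − sin φ₁ sin φ₂) = 72.63570°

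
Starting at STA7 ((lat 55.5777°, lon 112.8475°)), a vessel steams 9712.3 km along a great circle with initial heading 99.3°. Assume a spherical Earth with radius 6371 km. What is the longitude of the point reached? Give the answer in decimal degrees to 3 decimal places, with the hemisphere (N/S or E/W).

166.335°W

δ = d/R = 9712.3/6371 = 1.524455 rad
φ₂ = arcsin(sin φ₁ cos δ + cos φ₁ sin δ cos θ)
   = arcsin(0.82489·0.04633 + 0.56529·0.99893·-0.16160) = -3.04047°
λ₂ = λ₁ + atan2(sin θ sin δ cos φ₁, cos δ − sin φ₁ sin φ₂) = -166.33470°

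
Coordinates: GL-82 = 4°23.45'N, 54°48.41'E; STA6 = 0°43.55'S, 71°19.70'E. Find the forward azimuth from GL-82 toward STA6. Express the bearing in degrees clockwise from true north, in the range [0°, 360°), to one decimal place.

106.8°

GL-82: φ = +4.39083°, λ = +54.80683°
STA6: φ = -0.72583°, λ = +71.32833°
Δλ = 16.5215°
y = sin Δλ · cos φ₂ = 0.284352
x = cos φ₁ sin φ₂ − sin φ₁ cos φ₂ cos Δλ = -0.086023
θ = atan2(y, x) = 106.8318° → 106.8318° (mod 360°)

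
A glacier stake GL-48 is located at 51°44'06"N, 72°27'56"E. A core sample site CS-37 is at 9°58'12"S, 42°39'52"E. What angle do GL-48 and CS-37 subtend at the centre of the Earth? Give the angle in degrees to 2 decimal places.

GL-48: φ = +51.73500°, λ = +72.46556°
CS-37: φ = -9.97000°, λ = +42.66444°
Δφ = -61.7050°,  Δλ = -29.8011°
a = sin²(Δφ/2) + cos φ₁ cos φ₂ sin²(Δλ/2) = 0.303325
c = 2·arcsin(√a) = 1.166524 rad = 66.8369°

66.84°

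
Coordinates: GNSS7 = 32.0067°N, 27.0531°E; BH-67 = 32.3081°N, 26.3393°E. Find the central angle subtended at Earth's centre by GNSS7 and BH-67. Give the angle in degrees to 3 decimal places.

0.675°

Δφ = 0.3014°,  Δλ = -0.7138°
a = sin²(Δφ/2) + cos φ₁ cos φ₂ sin²(Δλ/2) = 0.000035
c = 2·arcsin(√a) = 0.011786 rad = 0.6753°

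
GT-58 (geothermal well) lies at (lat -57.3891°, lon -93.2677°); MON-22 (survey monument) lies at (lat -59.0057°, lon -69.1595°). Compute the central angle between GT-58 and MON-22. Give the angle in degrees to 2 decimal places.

Δφ = -1.6166°,  Δλ = 24.1082°
a = sin²(Δφ/2) + cos φ₁ cos φ₂ sin²(Δλ/2) = 0.012302
c = 2·arcsin(√a) = 0.222290 rad = 12.7363°

12.74°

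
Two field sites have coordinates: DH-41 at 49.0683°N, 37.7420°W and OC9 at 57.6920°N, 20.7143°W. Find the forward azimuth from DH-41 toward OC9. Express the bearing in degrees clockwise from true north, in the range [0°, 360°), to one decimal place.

Δλ = 17.0277°
y = sin Δλ · cos φ₂ = 0.156511
x = cos φ₁ sin φ₂ − sin φ₁ cos φ₂ cos Δλ = 0.167645
θ = atan2(y, x) = 43.0328° → 43.0328° (mod 360°)

43.0°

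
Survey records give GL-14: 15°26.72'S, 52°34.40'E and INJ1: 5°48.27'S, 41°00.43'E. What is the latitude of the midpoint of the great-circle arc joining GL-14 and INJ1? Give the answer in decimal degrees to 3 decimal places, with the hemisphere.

GL-14: φ = -15.44533°, λ = +52.57333°
INJ1: φ = -5.80450°, λ = +41.00717°
Bx = cos φ₂ cos Δλ = 0.974671,  By = cos φ₂ sin Δλ = -0.199471
φₘ = atan2(sin φ₁ + sin φ₂, √((cos φ₁ + Bx)² + By²)) = -10.67801°
λₘ = λ₁ + atan2(By, cos φ₁ + Bx) = 46.69845°

10.678°S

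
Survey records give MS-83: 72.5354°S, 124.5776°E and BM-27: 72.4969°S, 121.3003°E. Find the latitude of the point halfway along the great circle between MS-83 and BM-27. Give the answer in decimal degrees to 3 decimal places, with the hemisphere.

72.523°S

Bx = cos φ₂ cos Δλ = 0.300266,  By = cos φ₂ sin Δλ = -0.017194
φₘ = atan2(sin φ₁ + sin φ₂, √((cos φ₁ + Bx)² + By²)) = -72.52286°
λₘ = λ₁ + atan2(By, cos φ₁ + Bx) = 122.93720°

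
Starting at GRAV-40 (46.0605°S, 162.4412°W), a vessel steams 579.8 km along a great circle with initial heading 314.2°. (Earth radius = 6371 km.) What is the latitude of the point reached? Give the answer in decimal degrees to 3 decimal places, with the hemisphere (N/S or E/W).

42.309°S

δ = d/R = 579.8/6371 = 0.091006 rad
φ₂ = arcsin(sin φ₁ cos δ + cos φ₁ sin δ cos θ)
   = arcsin(-0.72007·0.99586 + 0.69390·0.09088·0.69717) = -42.30899°
λ₂ = λ₁ + atan2(sin θ sin δ cos φ₁, cos δ − sin φ₁ sin φ₂) = -167.49559°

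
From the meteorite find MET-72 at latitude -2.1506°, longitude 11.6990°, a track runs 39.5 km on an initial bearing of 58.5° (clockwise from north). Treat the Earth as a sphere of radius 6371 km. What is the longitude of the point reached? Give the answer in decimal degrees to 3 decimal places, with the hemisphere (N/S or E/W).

12.002°E

δ = d/R = 39.5/6371 = 0.006200 rad
φ₂ = arcsin(sin φ₁ cos δ + cos φ₁ sin δ cos θ)
   = arcsin(-0.03753·0.99998 + 0.99930·0.00620·0.52250) = -1.96496°
λ₂ = λ₁ + atan2(sin θ sin δ cos φ₁, cos δ − sin φ₁ sin φ₂) = 12.00206°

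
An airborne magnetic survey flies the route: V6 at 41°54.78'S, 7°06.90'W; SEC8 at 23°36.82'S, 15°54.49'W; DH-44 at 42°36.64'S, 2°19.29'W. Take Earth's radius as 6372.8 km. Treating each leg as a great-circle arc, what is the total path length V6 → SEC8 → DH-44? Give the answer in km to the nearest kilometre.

V6: φ = -41.91300°, λ = -7.11500°
SEC8: φ = -23.61367°, λ = -15.90817°
DH-44: φ = -42.61067°, λ = -2.32150°
V6→SEC8: c = 0.343994 rad, d = 2192.21 km
SEC8→DH-44: c = 0.385356 rad, d = 2455.80 km
Total = 2192.21 + 2455.80 = 4648.01 km

4648 km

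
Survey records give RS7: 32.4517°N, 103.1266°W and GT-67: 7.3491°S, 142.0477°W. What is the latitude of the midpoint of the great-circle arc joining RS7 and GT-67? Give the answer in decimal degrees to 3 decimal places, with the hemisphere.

Bx = cos φ₂ cos Δλ = 0.771621,  By = cos φ₂ sin Δλ = -0.623089
φₘ = atan2(sin φ₁ + sin φ₂, √((cos φ₁ + Bx)² + By²)) = 13.28036°
λₘ = λ₁ + atan2(By, cos φ₁ + Bx) = -124.21835°

13.280°N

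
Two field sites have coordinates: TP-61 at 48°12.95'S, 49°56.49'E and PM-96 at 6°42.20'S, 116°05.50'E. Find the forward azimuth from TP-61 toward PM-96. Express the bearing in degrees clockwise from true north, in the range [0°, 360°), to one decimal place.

76.3°

TP-61: φ = -48.21583°, λ = +49.94150°
PM-96: φ = -6.70333°, λ = +116.09167°
Δλ = 66.1502°
y = sin Δλ · cos φ₂ = 0.908356
x = cos φ₁ sin φ₂ − sin φ₁ cos φ₂ cos Δλ = 0.221661
θ = atan2(y, x) = 76.2865° → 76.2865° (mod 360°)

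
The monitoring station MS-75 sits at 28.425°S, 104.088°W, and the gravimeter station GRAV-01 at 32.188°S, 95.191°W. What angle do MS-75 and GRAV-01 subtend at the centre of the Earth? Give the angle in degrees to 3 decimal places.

Δφ = -3.7630°,  Δλ = 8.8970°
a = sin²(Δφ/2) + cos φ₁ cos φ₂ sin²(Δλ/2) = 0.005556
c = 2·arcsin(√a) = 0.149209 rad = 8.5491°

8.549°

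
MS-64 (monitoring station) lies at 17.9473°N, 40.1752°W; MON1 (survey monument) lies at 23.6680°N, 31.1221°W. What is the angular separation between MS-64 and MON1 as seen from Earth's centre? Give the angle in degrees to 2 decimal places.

10.21°

Δφ = 5.7207°,  Δλ = 9.0531°
a = sin²(Δφ/2) + cos φ₁ cos φ₂ sin²(Δλ/2) = 0.007917
c = 2·arcsin(√a) = 0.178193 rad = 10.2097°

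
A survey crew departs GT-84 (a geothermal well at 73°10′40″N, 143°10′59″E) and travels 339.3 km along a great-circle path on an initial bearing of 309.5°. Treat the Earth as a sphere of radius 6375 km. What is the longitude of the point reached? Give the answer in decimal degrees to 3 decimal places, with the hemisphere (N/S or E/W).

134.094°E

GT-84: φ = +73.17778°, λ = +143.18306°
δ = d/R = 339.3/6375 = 0.053224 rad
φ₂ = arcsin(sin φ₁ cos δ + cos φ₁ sin δ cos θ)
   = arcsin(0.95721·0.99858 + 0.28940·0.05320·0.63608) = 74.93791°
λ₂ = λ₁ + atan2(sin θ sin δ cos φ₁, cos δ − sin φ₁ sin φ₂) = 134.09436°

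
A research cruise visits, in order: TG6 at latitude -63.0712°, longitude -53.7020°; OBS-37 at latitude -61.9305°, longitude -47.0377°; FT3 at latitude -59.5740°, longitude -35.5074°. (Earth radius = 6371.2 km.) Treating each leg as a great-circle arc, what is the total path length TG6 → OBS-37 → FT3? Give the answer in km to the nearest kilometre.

1043 km

TG6→OBS-37: c = 0.057245 rad, d = 364.72 km
OBS-37→FT3: c = 0.106395 rad, d = 677.87 km
Total = 364.72 + 677.87 = 1042.59 km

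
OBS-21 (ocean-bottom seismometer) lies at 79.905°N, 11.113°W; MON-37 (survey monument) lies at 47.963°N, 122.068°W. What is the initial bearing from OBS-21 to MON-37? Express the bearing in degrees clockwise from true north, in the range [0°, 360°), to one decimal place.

Δλ = -110.9550°
y = sin Δλ · cos φ₂ = -0.625323
x = cos φ₁ sin φ₂ − sin φ₁ cos φ₂ cos Δλ = 0.365952
θ = atan2(y, x) = -59.6630° → 300.3370° (mod 360°)

300.3°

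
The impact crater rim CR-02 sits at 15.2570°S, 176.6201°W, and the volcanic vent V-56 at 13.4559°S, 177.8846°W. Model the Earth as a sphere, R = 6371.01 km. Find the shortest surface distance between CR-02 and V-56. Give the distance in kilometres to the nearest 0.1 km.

Δφ = 1.8011°,  Δλ = -1.2645°
a = sin²(Δφ/2) + cos φ₁ cos φ₂ sin²(Δλ/2) = 0.000361
c = 2·arcsin(√a) = 0.038016 rad = 2.1782°
d = R·c = 6371.01 × 0.038016 = 242.2 km

242.2 km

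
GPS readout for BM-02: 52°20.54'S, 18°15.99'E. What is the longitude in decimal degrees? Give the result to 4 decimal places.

18.2665°E

18° + 15.99′/60 = 18 + 0.26650 = 18.2665°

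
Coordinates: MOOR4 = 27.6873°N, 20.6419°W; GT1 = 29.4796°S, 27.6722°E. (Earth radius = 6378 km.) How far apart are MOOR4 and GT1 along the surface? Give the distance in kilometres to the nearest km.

8182 km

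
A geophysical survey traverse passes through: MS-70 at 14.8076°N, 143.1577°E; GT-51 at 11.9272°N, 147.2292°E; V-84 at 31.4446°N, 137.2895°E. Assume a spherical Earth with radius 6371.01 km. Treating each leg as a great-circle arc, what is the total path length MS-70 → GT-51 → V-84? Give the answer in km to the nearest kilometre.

2942 km

MS-70→GT-51: c = 0.085474 rad, d = 544.56 km
GT-51→V-84: c = 0.376354 rad, d = 2397.76 km
Total = 544.56 + 2397.76 = 2942.31 km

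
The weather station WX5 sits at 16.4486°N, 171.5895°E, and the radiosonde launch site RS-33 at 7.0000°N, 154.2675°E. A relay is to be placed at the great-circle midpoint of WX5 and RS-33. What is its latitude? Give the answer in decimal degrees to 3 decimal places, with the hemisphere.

11.856°N

Bx = cos φ₂ cos Δλ = 0.947531,  By = cos φ₂ sin Δλ = -0.295522
φₘ = atan2(sin φ₁ + sin φ₂, √((cos φ₁ + Bx)² + By²)) = 11.85569°
λₘ = λ₁ + atan2(By, cos φ₁ + Bx) = 162.77881°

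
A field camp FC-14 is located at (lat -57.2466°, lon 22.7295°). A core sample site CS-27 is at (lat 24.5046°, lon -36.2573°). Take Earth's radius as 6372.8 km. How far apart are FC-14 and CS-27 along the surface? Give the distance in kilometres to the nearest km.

10618 km

Δφ = 81.7512°,  Δλ = -58.9868°
a = sin²(Δφ/2) + cos φ₁ cos φ₂ sin²(Δλ/2) = 0.547587
c = 2·arcsin(√a) = 1.666115 rad = 95.4614°
d = R·c = 6372.8 × 1.666115 = 10617.8 km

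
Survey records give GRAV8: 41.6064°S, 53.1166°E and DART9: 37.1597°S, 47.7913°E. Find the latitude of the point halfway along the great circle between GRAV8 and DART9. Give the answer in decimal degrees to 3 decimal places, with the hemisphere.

39.413°S

Bx = cos φ₂ cos Δλ = 0.793515,  By = cos φ₂ sin Δλ = -0.073966
φₘ = atan2(sin φ₁ + sin φ₂, √((cos φ₁ + Bx)² + By²)) = -39.41338°
λₘ = λ₁ + atan2(By, cos φ₁ + Bx) = 50.36903°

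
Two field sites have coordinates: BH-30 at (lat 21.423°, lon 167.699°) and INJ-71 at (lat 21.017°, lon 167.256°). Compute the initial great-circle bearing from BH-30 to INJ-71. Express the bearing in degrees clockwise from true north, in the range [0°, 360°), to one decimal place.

225.6°

Δλ = -0.4430°
y = sin Δλ · cos φ₂ = -0.007217
x = cos φ₁ sin φ₂ − sin φ₁ cos φ₂ cos Δλ = -0.007076
θ = atan2(y, x) = -134.4325° → 225.5675° (mod 360°)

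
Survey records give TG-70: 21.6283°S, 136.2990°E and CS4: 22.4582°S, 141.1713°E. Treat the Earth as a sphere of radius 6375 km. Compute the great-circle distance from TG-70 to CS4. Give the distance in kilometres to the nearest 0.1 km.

Δφ = -0.8299°,  Δλ = 4.8723°
a = sin²(Δφ/2) + cos φ₁ cos φ₂ sin²(Δλ/2) = 0.001605
c = 2·arcsin(√a) = 0.080137 rad = 4.5915°
d = R·c = 6375 × 0.080137 = 510.9 km

510.9 km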